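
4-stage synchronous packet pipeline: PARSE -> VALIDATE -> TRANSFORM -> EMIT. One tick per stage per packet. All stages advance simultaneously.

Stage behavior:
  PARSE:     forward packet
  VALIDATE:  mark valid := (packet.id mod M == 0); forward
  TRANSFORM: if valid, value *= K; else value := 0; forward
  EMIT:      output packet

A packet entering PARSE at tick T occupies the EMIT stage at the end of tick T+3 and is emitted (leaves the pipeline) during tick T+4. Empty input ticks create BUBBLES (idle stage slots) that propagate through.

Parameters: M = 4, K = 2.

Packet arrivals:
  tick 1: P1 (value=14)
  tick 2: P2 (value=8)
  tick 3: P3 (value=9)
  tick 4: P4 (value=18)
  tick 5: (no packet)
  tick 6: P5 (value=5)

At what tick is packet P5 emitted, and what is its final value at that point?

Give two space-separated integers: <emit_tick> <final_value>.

Answer: 10 0

Derivation:
Tick 1: [PARSE:P1(v=14,ok=F), VALIDATE:-, TRANSFORM:-, EMIT:-] out:-; in:P1
Tick 2: [PARSE:P2(v=8,ok=F), VALIDATE:P1(v=14,ok=F), TRANSFORM:-, EMIT:-] out:-; in:P2
Tick 3: [PARSE:P3(v=9,ok=F), VALIDATE:P2(v=8,ok=F), TRANSFORM:P1(v=0,ok=F), EMIT:-] out:-; in:P3
Tick 4: [PARSE:P4(v=18,ok=F), VALIDATE:P3(v=9,ok=F), TRANSFORM:P2(v=0,ok=F), EMIT:P1(v=0,ok=F)] out:-; in:P4
Tick 5: [PARSE:-, VALIDATE:P4(v=18,ok=T), TRANSFORM:P3(v=0,ok=F), EMIT:P2(v=0,ok=F)] out:P1(v=0); in:-
Tick 6: [PARSE:P5(v=5,ok=F), VALIDATE:-, TRANSFORM:P4(v=36,ok=T), EMIT:P3(v=0,ok=F)] out:P2(v=0); in:P5
Tick 7: [PARSE:-, VALIDATE:P5(v=5,ok=F), TRANSFORM:-, EMIT:P4(v=36,ok=T)] out:P3(v=0); in:-
Tick 8: [PARSE:-, VALIDATE:-, TRANSFORM:P5(v=0,ok=F), EMIT:-] out:P4(v=36); in:-
Tick 9: [PARSE:-, VALIDATE:-, TRANSFORM:-, EMIT:P5(v=0,ok=F)] out:-; in:-
Tick 10: [PARSE:-, VALIDATE:-, TRANSFORM:-, EMIT:-] out:P5(v=0); in:-
P5: arrives tick 6, valid=False (id=5, id%4=1), emit tick 10, final value 0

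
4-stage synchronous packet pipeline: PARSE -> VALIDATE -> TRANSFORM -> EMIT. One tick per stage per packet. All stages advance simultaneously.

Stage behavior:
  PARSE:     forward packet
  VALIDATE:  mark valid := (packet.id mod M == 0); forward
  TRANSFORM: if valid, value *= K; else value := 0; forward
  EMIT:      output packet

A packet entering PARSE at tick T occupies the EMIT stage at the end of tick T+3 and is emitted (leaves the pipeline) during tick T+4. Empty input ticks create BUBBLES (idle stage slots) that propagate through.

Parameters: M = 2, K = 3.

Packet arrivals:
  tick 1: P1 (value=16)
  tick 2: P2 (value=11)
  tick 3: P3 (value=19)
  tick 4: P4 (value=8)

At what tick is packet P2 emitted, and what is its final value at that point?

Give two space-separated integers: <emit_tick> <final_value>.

Tick 1: [PARSE:P1(v=16,ok=F), VALIDATE:-, TRANSFORM:-, EMIT:-] out:-; in:P1
Tick 2: [PARSE:P2(v=11,ok=F), VALIDATE:P1(v=16,ok=F), TRANSFORM:-, EMIT:-] out:-; in:P2
Tick 3: [PARSE:P3(v=19,ok=F), VALIDATE:P2(v=11,ok=T), TRANSFORM:P1(v=0,ok=F), EMIT:-] out:-; in:P3
Tick 4: [PARSE:P4(v=8,ok=F), VALIDATE:P3(v=19,ok=F), TRANSFORM:P2(v=33,ok=T), EMIT:P1(v=0,ok=F)] out:-; in:P4
Tick 5: [PARSE:-, VALIDATE:P4(v=8,ok=T), TRANSFORM:P3(v=0,ok=F), EMIT:P2(v=33,ok=T)] out:P1(v=0); in:-
Tick 6: [PARSE:-, VALIDATE:-, TRANSFORM:P4(v=24,ok=T), EMIT:P3(v=0,ok=F)] out:P2(v=33); in:-
Tick 7: [PARSE:-, VALIDATE:-, TRANSFORM:-, EMIT:P4(v=24,ok=T)] out:P3(v=0); in:-
Tick 8: [PARSE:-, VALIDATE:-, TRANSFORM:-, EMIT:-] out:P4(v=24); in:-
P2: arrives tick 2, valid=True (id=2, id%2=0), emit tick 6, final value 33

Answer: 6 33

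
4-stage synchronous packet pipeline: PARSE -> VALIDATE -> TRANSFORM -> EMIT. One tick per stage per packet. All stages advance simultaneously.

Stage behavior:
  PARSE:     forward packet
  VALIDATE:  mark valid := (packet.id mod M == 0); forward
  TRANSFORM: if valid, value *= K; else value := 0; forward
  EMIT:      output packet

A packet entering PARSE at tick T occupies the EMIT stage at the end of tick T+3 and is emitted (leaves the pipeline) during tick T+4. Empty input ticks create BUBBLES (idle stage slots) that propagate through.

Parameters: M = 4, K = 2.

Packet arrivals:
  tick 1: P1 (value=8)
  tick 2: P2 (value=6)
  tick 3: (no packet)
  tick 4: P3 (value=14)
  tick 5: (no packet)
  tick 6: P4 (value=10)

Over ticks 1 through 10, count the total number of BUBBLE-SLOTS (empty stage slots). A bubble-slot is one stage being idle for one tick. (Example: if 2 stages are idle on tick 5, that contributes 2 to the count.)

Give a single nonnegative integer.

Tick 1: [PARSE:P1(v=8,ok=F), VALIDATE:-, TRANSFORM:-, EMIT:-] out:-; bubbles=3
Tick 2: [PARSE:P2(v=6,ok=F), VALIDATE:P1(v=8,ok=F), TRANSFORM:-, EMIT:-] out:-; bubbles=2
Tick 3: [PARSE:-, VALIDATE:P2(v=6,ok=F), TRANSFORM:P1(v=0,ok=F), EMIT:-] out:-; bubbles=2
Tick 4: [PARSE:P3(v=14,ok=F), VALIDATE:-, TRANSFORM:P2(v=0,ok=F), EMIT:P1(v=0,ok=F)] out:-; bubbles=1
Tick 5: [PARSE:-, VALIDATE:P3(v=14,ok=F), TRANSFORM:-, EMIT:P2(v=0,ok=F)] out:P1(v=0); bubbles=2
Tick 6: [PARSE:P4(v=10,ok=F), VALIDATE:-, TRANSFORM:P3(v=0,ok=F), EMIT:-] out:P2(v=0); bubbles=2
Tick 7: [PARSE:-, VALIDATE:P4(v=10,ok=T), TRANSFORM:-, EMIT:P3(v=0,ok=F)] out:-; bubbles=2
Tick 8: [PARSE:-, VALIDATE:-, TRANSFORM:P4(v=20,ok=T), EMIT:-] out:P3(v=0); bubbles=3
Tick 9: [PARSE:-, VALIDATE:-, TRANSFORM:-, EMIT:P4(v=20,ok=T)] out:-; bubbles=3
Tick 10: [PARSE:-, VALIDATE:-, TRANSFORM:-, EMIT:-] out:P4(v=20); bubbles=4
Total bubble-slots: 24

Answer: 24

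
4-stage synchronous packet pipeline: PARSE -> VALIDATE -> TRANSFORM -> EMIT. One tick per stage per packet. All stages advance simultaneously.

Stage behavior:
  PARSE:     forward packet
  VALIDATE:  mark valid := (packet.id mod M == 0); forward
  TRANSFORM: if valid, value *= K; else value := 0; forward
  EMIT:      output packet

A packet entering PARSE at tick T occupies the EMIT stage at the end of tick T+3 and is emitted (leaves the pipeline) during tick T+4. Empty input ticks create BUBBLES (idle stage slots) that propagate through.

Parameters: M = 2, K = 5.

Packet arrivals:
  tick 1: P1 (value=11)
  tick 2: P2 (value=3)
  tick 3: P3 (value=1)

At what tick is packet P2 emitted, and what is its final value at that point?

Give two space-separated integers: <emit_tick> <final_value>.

Tick 1: [PARSE:P1(v=11,ok=F), VALIDATE:-, TRANSFORM:-, EMIT:-] out:-; in:P1
Tick 2: [PARSE:P2(v=3,ok=F), VALIDATE:P1(v=11,ok=F), TRANSFORM:-, EMIT:-] out:-; in:P2
Tick 3: [PARSE:P3(v=1,ok=F), VALIDATE:P2(v=3,ok=T), TRANSFORM:P1(v=0,ok=F), EMIT:-] out:-; in:P3
Tick 4: [PARSE:-, VALIDATE:P3(v=1,ok=F), TRANSFORM:P2(v=15,ok=T), EMIT:P1(v=0,ok=F)] out:-; in:-
Tick 5: [PARSE:-, VALIDATE:-, TRANSFORM:P3(v=0,ok=F), EMIT:P2(v=15,ok=T)] out:P1(v=0); in:-
Tick 6: [PARSE:-, VALIDATE:-, TRANSFORM:-, EMIT:P3(v=0,ok=F)] out:P2(v=15); in:-
Tick 7: [PARSE:-, VALIDATE:-, TRANSFORM:-, EMIT:-] out:P3(v=0); in:-
P2: arrives tick 2, valid=True (id=2, id%2=0), emit tick 6, final value 15

Answer: 6 15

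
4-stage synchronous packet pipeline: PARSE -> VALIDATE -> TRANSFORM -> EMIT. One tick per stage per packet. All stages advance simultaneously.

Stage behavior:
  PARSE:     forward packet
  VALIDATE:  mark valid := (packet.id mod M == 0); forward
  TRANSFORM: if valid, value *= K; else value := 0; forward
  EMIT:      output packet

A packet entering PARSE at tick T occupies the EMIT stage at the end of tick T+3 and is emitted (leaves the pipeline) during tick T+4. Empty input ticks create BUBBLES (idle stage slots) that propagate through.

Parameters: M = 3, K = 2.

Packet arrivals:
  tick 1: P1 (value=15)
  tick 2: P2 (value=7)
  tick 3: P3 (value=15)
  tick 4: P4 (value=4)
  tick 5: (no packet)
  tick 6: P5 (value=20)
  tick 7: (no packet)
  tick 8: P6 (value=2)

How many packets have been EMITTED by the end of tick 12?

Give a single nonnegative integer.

Tick 1: [PARSE:P1(v=15,ok=F), VALIDATE:-, TRANSFORM:-, EMIT:-] out:-; in:P1
Tick 2: [PARSE:P2(v=7,ok=F), VALIDATE:P1(v=15,ok=F), TRANSFORM:-, EMIT:-] out:-; in:P2
Tick 3: [PARSE:P3(v=15,ok=F), VALIDATE:P2(v=7,ok=F), TRANSFORM:P1(v=0,ok=F), EMIT:-] out:-; in:P3
Tick 4: [PARSE:P4(v=4,ok=F), VALIDATE:P3(v=15,ok=T), TRANSFORM:P2(v=0,ok=F), EMIT:P1(v=0,ok=F)] out:-; in:P4
Tick 5: [PARSE:-, VALIDATE:P4(v=4,ok=F), TRANSFORM:P3(v=30,ok=T), EMIT:P2(v=0,ok=F)] out:P1(v=0); in:-
Tick 6: [PARSE:P5(v=20,ok=F), VALIDATE:-, TRANSFORM:P4(v=0,ok=F), EMIT:P3(v=30,ok=T)] out:P2(v=0); in:P5
Tick 7: [PARSE:-, VALIDATE:P5(v=20,ok=F), TRANSFORM:-, EMIT:P4(v=0,ok=F)] out:P3(v=30); in:-
Tick 8: [PARSE:P6(v=2,ok=F), VALIDATE:-, TRANSFORM:P5(v=0,ok=F), EMIT:-] out:P4(v=0); in:P6
Tick 9: [PARSE:-, VALIDATE:P6(v=2,ok=T), TRANSFORM:-, EMIT:P5(v=0,ok=F)] out:-; in:-
Tick 10: [PARSE:-, VALIDATE:-, TRANSFORM:P6(v=4,ok=T), EMIT:-] out:P5(v=0); in:-
Tick 11: [PARSE:-, VALIDATE:-, TRANSFORM:-, EMIT:P6(v=4,ok=T)] out:-; in:-
Tick 12: [PARSE:-, VALIDATE:-, TRANSFORM:-, EMIT:-] out:P6(v=4); in:-
Emitted by tick 12: ['P1', 'P2', 'P3', 'P4', 'P5', 'P6']

Answer: 6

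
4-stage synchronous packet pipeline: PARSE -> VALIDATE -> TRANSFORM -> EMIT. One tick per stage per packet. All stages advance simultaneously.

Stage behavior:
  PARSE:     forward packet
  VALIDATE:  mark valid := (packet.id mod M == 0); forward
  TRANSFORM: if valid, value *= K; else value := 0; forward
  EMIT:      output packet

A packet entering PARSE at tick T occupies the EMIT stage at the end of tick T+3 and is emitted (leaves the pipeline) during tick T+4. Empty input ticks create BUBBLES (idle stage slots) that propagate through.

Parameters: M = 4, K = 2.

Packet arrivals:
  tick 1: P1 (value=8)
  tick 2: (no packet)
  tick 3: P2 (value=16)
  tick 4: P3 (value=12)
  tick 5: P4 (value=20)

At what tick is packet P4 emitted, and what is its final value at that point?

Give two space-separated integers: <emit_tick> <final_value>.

Answer: 9 40

Derivation:
Tick 1: [PARSE:P1(v=8,ok=F), VALIDATE:-, TRANSFORM:-, EMIT:-] out:-; in:P1
Tick 2: [PARSE:-, VALIDATE:P1(v=8,ok=F), TRANSFORM:-, EMIT:-] out:-; in:-
Tick 3: [PARSE:P2(v=16,ok=F), VALIDATE:-, TRANSFORM:P1(v=0,ok=F), EMIT:-] out:-; in:P2
Tick 4: [PARSE:P3(v=12,ok=F), VALIDATE:P2(v=16,ok=F), TRANSFORM:-, EMIT:P1(v=0,ok=F)] out:-; in:P3
Tick 5: [PARSE:P4(v=20,ok=F), VALIDATE:P3(v=12,ok=F), TRANSFORM:P2(v=0,ok=F), EMIT:-] out:P1(v=0); in:P4
Tick 6: [PARSE:-, VALIDATE:P4(v=20,ok=T), TRANSFORM:P3(v=0,ok=F), EMIT:P2(v=0,ok=F)] out:-; in:-
Tick 7: [PARSE:-, VALIDATE:-, TRANSFORM:P4(v=40,ok=T), EMIT:P3(v=0,ok=F)] out:P2(v=0); in:-
Tick 8: [PARSE:-, VALIDATE:-, TRANSFORM:-, EMIT:P4(v=40,ok=T)] out:P3(v=0); in:-
Tick 9: [PARSE:-, VALIDATE:-, TRANSFORM:-, EMIT:-] out:P4(v=40); in:-
P4: arrives tick 5, valid=True (id=4, id%4=0), emit tick 9, final value 40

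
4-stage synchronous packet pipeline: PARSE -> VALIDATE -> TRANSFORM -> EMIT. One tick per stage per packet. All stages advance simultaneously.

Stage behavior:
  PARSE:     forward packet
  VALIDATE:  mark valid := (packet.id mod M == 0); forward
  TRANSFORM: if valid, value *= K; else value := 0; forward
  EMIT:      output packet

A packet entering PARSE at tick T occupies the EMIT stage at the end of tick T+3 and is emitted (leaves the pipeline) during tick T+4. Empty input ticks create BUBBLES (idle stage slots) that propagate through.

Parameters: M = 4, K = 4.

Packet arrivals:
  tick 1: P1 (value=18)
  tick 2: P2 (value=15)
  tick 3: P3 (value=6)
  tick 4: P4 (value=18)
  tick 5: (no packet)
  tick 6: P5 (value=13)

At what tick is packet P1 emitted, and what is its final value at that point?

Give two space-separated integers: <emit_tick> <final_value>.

Tick 1: [PARSE:P1(v=18,ok=F), VALIDATE:-, TRANSFORM:-, EMIT:-] out:-; in:P1
Tick 2: [PARSE:P2(v=15,ok=F), VALIDATE:P1(v=18,ok=F), TRANSFORM:-, EMIT:-] out:-; in:P2
Tick 3: [PARSE:P3(v=6,ok=F), VALIDATE:P2(v=15,ok=F), TRANSFORM:P1(v=0,ok=F), EMIT:-] out:-; in:P3
Tick 4: [PARSE:P4(v=18,ok=F), VALIDATE:P3(v=6,ok=F), TRANSFORM:P2(v=0,ok=F), EMIT:P1(v=0,ok=F)] out:-; in:P4
Tick 5: [PARSE:-, VALIDATE:P4(v=18,ok=T), TRANSFORM:P3(v=0,ok=F), EMIT:P2(v=0,ok=F)] out:P1(v=0); in:-
Tick 6: [PARSE:P5(v=13,ok=F), VALIDATE:-, TRANSFORM:P4(v=72,ok=T), EMIT:P3(v=0,ok=F)] out:P2(v=0); in:P5
Tick 7: [PARSE:-, VALIDATE:P5(v=13,ok=F), TRANSFORM:-, EMIT:P4(v=72,ok=T)] out:P3(v=0); in:-
Tick 8: [PARSE:-, VALIDATE:-, TRANSFORM:P5(v=0,ok=F), EMIT:-] out:P4(v=72); in:-
Tick 9: [PARSE:-, VALIDATE:-, TRANSFORM:-, EMIT:P5(v=0,ok=F)] out:-; in:-
Tick 10: [PARSE:-, VALIDATE:-, TRANSFORM:-, EMIT:-] out:P5(v=0); in:-
P1: arrives tick 1, valid=False (id=1, id%4=1), emit tick 5, final value 0

Answer: 5 0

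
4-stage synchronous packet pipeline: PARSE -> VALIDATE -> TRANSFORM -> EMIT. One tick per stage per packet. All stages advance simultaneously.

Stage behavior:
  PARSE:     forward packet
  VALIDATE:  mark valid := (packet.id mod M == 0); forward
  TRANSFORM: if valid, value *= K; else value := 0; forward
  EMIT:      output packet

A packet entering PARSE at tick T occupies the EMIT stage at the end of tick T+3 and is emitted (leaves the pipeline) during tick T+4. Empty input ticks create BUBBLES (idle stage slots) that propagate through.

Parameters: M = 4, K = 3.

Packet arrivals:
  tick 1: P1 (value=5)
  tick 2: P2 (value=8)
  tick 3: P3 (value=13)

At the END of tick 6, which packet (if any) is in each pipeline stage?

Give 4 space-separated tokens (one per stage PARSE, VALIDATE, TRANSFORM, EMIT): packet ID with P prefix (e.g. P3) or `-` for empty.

Answer: - - - P3

Derivation:
Tick 1: [PARSE:P1(v=5,ok=F), VALIDATE:-, TRANSFORM:-, EMIT:-] out:-; in:P1
Tick 2: [PARSE:P2(v=8,ok=F), VALIDATE:P1(v=5,ok=F), TRANSFORM:-, EMIT:-] out:-; in:P2
Tick 3: [PARSE:P3(v=13,ok=F), VALIDATE:P2(v=8,ok=F), TRANSFORM:P1(v=0,ok=F), EMIT:-] out:-; in:P3
Tick 4: [PARSE:-, VALIDATE:P3(v=13,ok=F), TRANSFORM:P2(v=0,ok=F), EMIT:P1(v=0,ok=F)] out:-; in:-
Tick 5: [PARSE:-, VALIDATE:-, TRANSFORM:P3(v=0,ok=F), EMIT:P2(v=0,ok=F)] out:P1(v=0); in:-
Tick 6: [PARSE:-, VALIDATE:-, TRANSFORM:-, EMIT:P3(v=0,ok=F)] out:P2(v=0); in:-
At end of tick 6: ['-', '-', '-', 'P3']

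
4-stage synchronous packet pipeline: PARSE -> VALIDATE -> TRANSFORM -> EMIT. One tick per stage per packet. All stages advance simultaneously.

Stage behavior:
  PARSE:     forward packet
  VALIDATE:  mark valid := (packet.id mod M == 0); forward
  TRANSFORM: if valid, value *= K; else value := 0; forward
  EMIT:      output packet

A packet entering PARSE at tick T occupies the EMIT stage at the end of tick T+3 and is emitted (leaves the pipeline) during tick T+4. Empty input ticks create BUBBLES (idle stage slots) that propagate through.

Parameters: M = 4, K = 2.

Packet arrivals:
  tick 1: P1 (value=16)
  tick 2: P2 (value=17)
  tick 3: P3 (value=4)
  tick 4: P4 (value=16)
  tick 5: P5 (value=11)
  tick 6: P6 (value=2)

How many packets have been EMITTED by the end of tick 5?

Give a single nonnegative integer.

Tick 1: [PARSE:P1(v=16,ok=F), VALIDATE:-, TRANSFORM:-, EMIT:-] out:-; in:P1
Tick 2: [PARSE:P2(v=17,ok=F), VALIDATE:P1(v=16,ok=F), TRANSFORM:-, EMIT:-] out:-; in:P2
Tick 3: [PARSE:P3(v=4,ok=F), VALIDATE:P2(v=17,ok=F), TRANSFORM:P1(v=0,ok=F), EMIT:-] out:-; in:P3
Tick 4: [PARSE:P4(v=16,ok=F), VALIDATE:P3(v=4,ok=F), TRANSFORM:P2(v=0,ok=F), EMIT:P1(v=0,ok=F)] out:-; in:P4
Tick 5: [PARSE:P5(v=11,ok=F), VALIDATE:P4(v=16,ok=T), TRANSFORM:P3(v=0,ok=F), EMIT:P2(v=0,ok=F)] out:P1(v=0); in:P5
Emitted by tick 5: ['P1']

Answer: 1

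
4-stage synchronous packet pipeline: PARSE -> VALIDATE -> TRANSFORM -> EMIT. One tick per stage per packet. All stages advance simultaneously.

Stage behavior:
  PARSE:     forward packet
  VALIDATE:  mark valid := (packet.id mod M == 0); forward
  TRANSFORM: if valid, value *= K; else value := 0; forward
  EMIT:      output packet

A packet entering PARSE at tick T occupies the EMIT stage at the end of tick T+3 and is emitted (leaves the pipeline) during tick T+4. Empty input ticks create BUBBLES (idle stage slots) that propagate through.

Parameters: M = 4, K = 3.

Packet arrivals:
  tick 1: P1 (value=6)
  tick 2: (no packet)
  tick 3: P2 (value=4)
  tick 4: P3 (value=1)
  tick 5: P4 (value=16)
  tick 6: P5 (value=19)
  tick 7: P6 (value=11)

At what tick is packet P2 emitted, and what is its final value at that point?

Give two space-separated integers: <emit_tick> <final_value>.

Tick 1: [PARSE:P1(v=6,ok=F), VALIDATE:-, TRANSFORM:-, EMIT:-] out:-; in:P1
Tick 2: [PARSE:-, VALIDATE:P1(v=6,ok=F), TRANSFORM:-, EMIT:-] out:-; in:-
Tick 3: [PARSE:P2(v=4,ok=F), VALIDATE:-, TRANSFORM:P1(v=0,ok=F), EMIT:-] out:-; in:P2
Tick 4: [PARSE:P3(v=1,ok=F), VALIDATE:P2(v=4,ok=F), TRANSFORM:-, EMIT:P1(v=0,ok=F)] out:-; in:P3
Tick 5: [PARSE:P4(v=16,ok=F), VALIDATE:P3(v=1,ok=F), TRANSFORM:P2(v=0,ok=F), EMIT:-] out:P1(v=0); in:P4
Tick 6: [PARSE:P5(v=19,ok=F), VALIDATE:P4(v=16,ok=T), TRANSFORM:P3(v=0,ok=F), EMIT:P2(v=0,ok=F)] out:-; in:P5
Tick 7: [PARSE:P6(v=11,ok=F), VALIDATE:P5(v=19,ok=F), TRANSFORM:P4(v=48,ok=T), EMIT:P3(v=0,ok=F)] out:P2(v=0); in:P6
Tick 8: [PARSE:-, VALIDATE:P6(v=11,ok=F), TRANSFORM:P5(v=0,ok=F), EMIT:P4(v=48,ok=T)] out:P3(v=0); in:-
Tick 9: [PARSE:-, VALIDATE:-, TRANSFORM:P6(v=0,ok=F), EMIT:P5(v=0,ok=F)] out:P4(v=48); in:-
Tick 10: [PARSE:-, VALIDATE:-, TRANSFORM:-, EMIT:P6(v=0,ok=F)] out:P5(v=0); in:-
Tick 11: [PARSE:-, VALIDATE:-, TRANSFORM:-, EMIT:-] out:P6(v=0); in:-
P2: arrives tick 3, valid=False (id=2, id%4=2), emit tick 7, final value 0

Answer: 7 0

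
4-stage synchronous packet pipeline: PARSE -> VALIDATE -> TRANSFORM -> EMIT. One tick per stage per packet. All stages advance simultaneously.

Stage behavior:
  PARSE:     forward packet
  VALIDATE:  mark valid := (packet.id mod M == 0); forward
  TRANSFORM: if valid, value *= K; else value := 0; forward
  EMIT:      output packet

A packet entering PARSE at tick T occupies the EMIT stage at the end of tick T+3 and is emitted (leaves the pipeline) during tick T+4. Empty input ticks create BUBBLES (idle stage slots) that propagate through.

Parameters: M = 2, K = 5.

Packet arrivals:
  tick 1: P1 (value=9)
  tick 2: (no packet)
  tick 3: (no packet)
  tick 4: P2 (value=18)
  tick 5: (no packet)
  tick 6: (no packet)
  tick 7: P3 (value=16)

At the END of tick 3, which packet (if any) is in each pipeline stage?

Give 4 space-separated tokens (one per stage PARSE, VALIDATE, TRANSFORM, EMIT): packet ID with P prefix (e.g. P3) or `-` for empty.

Tick 1: [PARSE:P1(v=9,ok=F), VALIDATE:-, TRANSFORM:-, EMIT:-] out:-; in:P1
Tick 2: [PARSE:-, VALIDATE:P1(v=9,ok=F), TRANSFORM:-, EMIT:-] out:-; in:-
Tick 3: [PARSE:-, VALIDATE:-, TRANSFORM:P1(v=0,ok=F), EMIT:-] out:-; in:-
At end of tick 3: ['-', '-', 'P1', '-']

Answer: - - P1 -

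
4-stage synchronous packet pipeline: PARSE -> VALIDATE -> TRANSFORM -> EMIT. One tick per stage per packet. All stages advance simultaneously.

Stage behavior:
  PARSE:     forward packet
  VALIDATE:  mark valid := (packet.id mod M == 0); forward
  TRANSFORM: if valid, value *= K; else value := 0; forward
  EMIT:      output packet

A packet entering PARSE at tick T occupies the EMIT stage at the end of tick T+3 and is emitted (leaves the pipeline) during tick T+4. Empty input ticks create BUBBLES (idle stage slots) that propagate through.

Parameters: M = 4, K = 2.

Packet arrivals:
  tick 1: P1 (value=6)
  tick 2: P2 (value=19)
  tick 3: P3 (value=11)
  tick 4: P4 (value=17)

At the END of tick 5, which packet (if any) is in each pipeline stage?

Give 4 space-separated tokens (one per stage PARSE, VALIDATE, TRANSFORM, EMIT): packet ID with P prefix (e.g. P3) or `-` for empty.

Tick 1: [PARSE:P1(v=6,ok=F), VALIDATE:-, TRANSFORM:-, EMIT:-] out:-; in:P1
Tick 2: [PARSE:P2(v=19,ok=F), VALIDATE:P1(v=6,ok=F), TRANSFORM:-, EMIT:-] out:-; in:P2
Tick 3: [PARSE:P3(v=11,ok=F), VALIDATE:P2(v=19,ok=F), TRANSFORM:P1(v=0,ok=F), EMIT:-] out:-; in:P3
Tick 4: [PARSE:P4(v=17,ok=F), VALIDATE:P3(v=11,ok=F), TRANSFORM:P2(v=0,ok=F), EMIT:P1(v=0,ok=F)] out:-; in:P4
Tick 5: [PARSE:-, VALIDATE:P4(v=17,ok=T), TRANSFORM:P3(v=0,ok=F), EMIT:P2(v=0,ok=F)] out:P1(v=0); in:-
At end of tick 5: ['-', 'P4', 'P3', 'P2']

Answer: - P4 P3 P2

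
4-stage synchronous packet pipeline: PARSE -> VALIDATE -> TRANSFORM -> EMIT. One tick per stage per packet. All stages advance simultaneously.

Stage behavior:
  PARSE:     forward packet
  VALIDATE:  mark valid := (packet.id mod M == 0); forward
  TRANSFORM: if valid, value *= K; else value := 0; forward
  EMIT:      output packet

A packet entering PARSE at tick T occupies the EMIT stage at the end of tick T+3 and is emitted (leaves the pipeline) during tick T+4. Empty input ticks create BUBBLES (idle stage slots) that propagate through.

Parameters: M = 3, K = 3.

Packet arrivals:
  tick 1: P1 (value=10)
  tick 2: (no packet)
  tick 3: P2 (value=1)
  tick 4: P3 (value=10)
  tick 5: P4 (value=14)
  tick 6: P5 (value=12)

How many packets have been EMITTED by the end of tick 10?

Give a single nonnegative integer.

Answer: 5

Derivation:
Tick 1: [PARSE:P1(v=10,ok=F), VALIDATE:-, TRANSFORM:-, EMIT:-] out:-; in:P1
Tick 2: [PARSE:-, VALIDATE:P1(v=10,ok=F), TRANSFORM:-, EMIT:-] out:-; in:-
Tick 3: [PARSE:P2(v=1,ok=F), VALIDATE:-, TRANSFORM:P1(v=0,ok=F), EMIT:-] out:-; in:P2
Tick 4: [PARSE:P3(v=10,ok=F), VALIDATE:P2(v=1,ok=F), TRANSFORM:-, EMIT:P1(v=0,ok=F)] out:-; in:P3
Tick 5: [PARSE:P4(v=14,ok=F), VALIDATE:P3(v=10,ok=T), TRANSFORM:P2(v=0,ok=F), EMIT:-] out:P1(v=0); in:P4
Tick 6: [PARSE:P5(v=12,ok=F), VALIDATE:P4(v=14,ok=F), TRANSFORM:P3(v=30,ok=T), EMIT:P2(v=0,ok=F)] out:-; in:P5
Tick 7: [PARSE:-, VALIDATE:P5(v=12,ok=F), TRANSFORM:P4(v=0,ok=F), EMIT:P3(v=30,ok=T)] out:P2(v=0); in:-
Tick 8: [PARSE:-, VALIDATE:-, TRANSFORM:P5(v=0,ok=F), EMIT:P4(v=0,ok=F)] out:P3(v=30); in:-
Tick 9: [PARSE:-, VALIDATE:-, TRANSFORM:-, EMIT:P5(v=0,ok=F)] out:P4(v=0); in:-
Tick 10: [PARSE:-, VALIDATE:-, TRANSFORM:-, EMIT:-] out:P5(v=0); in:-
Emitted by tick 10: ['P1', 'P2', 'P3', 'P4', 'P5']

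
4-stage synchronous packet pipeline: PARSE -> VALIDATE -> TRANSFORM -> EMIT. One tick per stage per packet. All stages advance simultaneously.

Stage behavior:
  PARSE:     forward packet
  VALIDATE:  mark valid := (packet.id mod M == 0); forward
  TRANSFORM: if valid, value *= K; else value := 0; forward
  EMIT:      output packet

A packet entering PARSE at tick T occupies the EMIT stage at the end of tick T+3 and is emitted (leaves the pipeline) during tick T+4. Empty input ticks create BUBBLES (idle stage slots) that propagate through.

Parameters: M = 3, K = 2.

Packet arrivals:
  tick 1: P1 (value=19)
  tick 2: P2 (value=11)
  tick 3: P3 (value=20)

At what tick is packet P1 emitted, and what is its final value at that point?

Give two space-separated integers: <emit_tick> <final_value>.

Answer: 5 0

Derivation:
Tick 1: [PARSE:P1(v=19,ok=F), VALIDATE:-, TRANSFORM:-, EMIT:-] out:-; in:P1
Tick 2: [PARSE:P2(v=11,ok=F), VALIDATE:P1(v=19,ok=F), TRANSFORM:-, EMIT:-] out:-; in:P2
Tick 3: [PARSE:P3(v=20,ok=F), VALIDATE:P2(v=11,ok=F), TRANSFORM:P1(v=0,ok=F), EMIT:-] out:-; in:P3
Tick 4: [PARSE:-, VALIDATE:P3(v=20,ok=T), TRANSFORM:P2(v=0,ok=F), EMIT:P1(v=0,ok=F)] out:-; in:-
Tick 5: [PARSE:-, VALIDATE:-, TRANSFORM:P3(v=40,ok=T), EMIT:P2(v=0,ok=F)] out:P1(v=0); in:-
Tick 6: [PARSE:-, VALIDATE:-, TRANSFORM:-, EMIT:P3(v=40,ok=T)] out:P2(v=0); in:-
Tick 7: [PARSE:-, VALIDATE:-, TRANSFORM:-, EMIT:-] out:P3(v=40); in:-
P1: arrives tick 1, valid=False (id=1, id%3=1), emit tick 5, final value 0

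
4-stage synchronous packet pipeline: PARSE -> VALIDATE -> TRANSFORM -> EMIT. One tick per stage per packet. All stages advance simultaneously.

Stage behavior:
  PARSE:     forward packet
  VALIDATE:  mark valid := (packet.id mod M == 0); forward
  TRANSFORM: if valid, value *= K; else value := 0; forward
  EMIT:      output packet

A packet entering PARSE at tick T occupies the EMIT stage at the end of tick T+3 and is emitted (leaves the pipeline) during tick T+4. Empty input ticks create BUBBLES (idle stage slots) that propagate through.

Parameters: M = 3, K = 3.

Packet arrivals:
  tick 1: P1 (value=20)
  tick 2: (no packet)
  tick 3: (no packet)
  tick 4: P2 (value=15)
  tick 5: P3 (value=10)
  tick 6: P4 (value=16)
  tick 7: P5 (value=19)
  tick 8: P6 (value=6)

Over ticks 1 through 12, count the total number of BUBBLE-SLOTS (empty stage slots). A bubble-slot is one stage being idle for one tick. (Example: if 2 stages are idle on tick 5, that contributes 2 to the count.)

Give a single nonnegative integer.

Tick 1: [PARSE:P1(v=20,ok=F), VALIDATE:-, TRANSFORM:-, EMIT:-] out:-; bubbles=3
Tick 2: [PARSE:-, VALIDATE:P1(v=20,ok=F), TRANSFORM:-, EMIT:-] out:-; bubbles=3
Tick 3: [PARSE:-, VALIDATE:-, TRANSFORM:P1(v=0,ok=F), EMIT:-] out:-; bubbles=3
Tick 4: [PARSE:P2(v=15,ok=F), VALIDATE:-, TRANSFORM:-, EMIT:P1(v=0,ok=F)] out:-; bubbles=2
Tick 5: [PARSE:P3(v=10,ok=F), VALIDATE:P2(v=15,ok=F), TRANSFORM:-, EMIT:-] out:P1(v=0); bubbles=2
Tick 6: [PARSE:P4(v=16,ok=F), VALIDATE:P3(v=10,ok=T), TRANSFORM:P2(v=0,ok=F), EMIT:-] out:-; bubbles=1
Tick 7: [PARSE:P5(v=19,ok=F), VALIDATE:P4(v=16,ok=F), TRANSFORM:P3(v=30,ok=T), EMIT:P2(v=0,ok=F)] out:-; bubbles=0
Tick 8: [PARSE:P6(v=6,ok=F), VALIDATE:P5(v=19,ok=F), TRANSFORM:P4(v=0,ok=F), EMIT:P3(v=30,ok=T)] out:P2(v=0); bubbles=0
Tick 9: [PARSE:-, VALIDATE:P6(v=6,ok=T), TRANSFORM:P5(v=0,ok=F), EMIT:P4(v=0,ok=F)] out:P3(v=30); bubbles=1
Tick 10: [PARSE:-, VALIDATE:-, TRANSFORM:P6(v=18,ok=T), EMIT:P5(v=0,ok=F)] out:P4(v=0); bubbles=2
Tick 11: [PARSE:-, VALIDATE:-, TRANSFORM:-, EMIT:P6(v=18,ok=T)] out:P5(v=0); bubbles=3
Tick 12: [PARSE:-, VALIDATE:-, TRANSFORM:-, EMIT:-] out:P6(v=18); bubbles=4
Total bubble-slots: 24

Answer: 24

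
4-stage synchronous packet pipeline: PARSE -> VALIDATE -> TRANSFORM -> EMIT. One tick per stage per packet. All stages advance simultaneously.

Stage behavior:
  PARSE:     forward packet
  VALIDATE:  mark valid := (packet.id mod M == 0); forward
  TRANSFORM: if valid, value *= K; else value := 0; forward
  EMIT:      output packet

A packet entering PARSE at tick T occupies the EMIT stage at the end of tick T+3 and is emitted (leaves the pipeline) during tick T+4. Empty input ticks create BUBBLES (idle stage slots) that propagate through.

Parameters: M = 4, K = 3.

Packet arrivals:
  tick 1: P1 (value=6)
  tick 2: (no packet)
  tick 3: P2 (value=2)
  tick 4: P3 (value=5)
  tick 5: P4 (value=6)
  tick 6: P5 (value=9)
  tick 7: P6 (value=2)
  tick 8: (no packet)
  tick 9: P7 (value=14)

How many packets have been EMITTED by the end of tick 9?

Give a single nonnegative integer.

Tick 1: [PARSE:P1(v=6,ok=F), VALIDATE:-, TRANSFORM:-, EMIT:-] out:-; in:P1
Tick 2: [PARSE:-, VALIDATE:P1(v=6,ok=F), TRANSFORM:-, EMIT:-] out:-; in:-
Tick 3: [PARSE:P2(v=2,ok=F), VALIDATE:-, TRANSFORM:P1(v=0,ok=F), EMIT:-] out:-; in:P2
Tick 4: [PARSE:P3(v=5,ok=F), VALIDATE:P2(v=2,ok=F), TRANSFORM:-, EMIT:P1(v=0,ok=F)] out:-; in:P3
Tick 5: [PARSE:P4(v=6,ok=F), VALIDATE:P3(v=5,ok=F), TRANSFORM:P2(v=0,ok=F), EMIT:-] out:P1(v=0); in:P4
Tick 6: [PARSE:P5(v=9,ok=F), VALIDATE:P4(v=6,ok=T), TRANSFORM:P3(v=0,ok=F), EMIT:P2(v=0,ok=F)] out:-; in:P5
Tick 7: [PARSE:P6(v=2,ok=F), VALIDATE:P5(v=9,ok=F), TRANSFORM:P4(v=18,ok=T), EMIT:P3(v=0,ok=F)] out:P2(v=0); in:P6
Tick 8: [PARSE:-, VALIDATE:P6(v=2,ok=F), TRANSFORM:P5(v=0,ok=F), EMIT:P4(v=18,ok=T)] out:P3(v=0); in:-
Tick 9: [PARSE:P7(v=14,ok=F), VALIDATE:-, TRANSFORM:P6(v=0,ok=F), EMIT:P5(v=0,ok=F)] out:P4(v=18); in:P7
Emitted by tick 9: ['P1', 'P2', 'P3', 'P4']

Answer: 4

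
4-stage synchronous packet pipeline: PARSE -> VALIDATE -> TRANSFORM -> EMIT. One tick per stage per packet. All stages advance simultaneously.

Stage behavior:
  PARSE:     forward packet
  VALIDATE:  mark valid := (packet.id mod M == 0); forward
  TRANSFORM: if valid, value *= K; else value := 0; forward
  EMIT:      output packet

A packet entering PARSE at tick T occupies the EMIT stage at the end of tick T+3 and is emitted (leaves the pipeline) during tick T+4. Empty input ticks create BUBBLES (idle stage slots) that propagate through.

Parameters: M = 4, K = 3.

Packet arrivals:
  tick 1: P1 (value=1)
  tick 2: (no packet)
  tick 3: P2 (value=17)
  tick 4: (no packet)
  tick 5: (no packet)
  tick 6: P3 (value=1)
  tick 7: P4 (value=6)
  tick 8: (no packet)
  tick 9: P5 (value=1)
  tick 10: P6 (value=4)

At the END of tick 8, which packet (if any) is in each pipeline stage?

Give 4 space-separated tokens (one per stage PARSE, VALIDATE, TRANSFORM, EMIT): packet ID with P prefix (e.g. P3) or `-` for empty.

Tick 1: [PARSE:P1(v=1,ok=F), VALIDATE:-, TRANSFORM:-, EMIT:-] out:-; in:P1
Tick 2: [PARSE:-, VALIDATE:P1(v=1,ok=F), TRANSFORM:-, EMIT:-] out:-; in:-
Tick 3: [PARSE:P2(v=17,ok=F), VALIDATE:-, TRANSFORM:P1(v=0,ok=F), EMIT:-] out:-; in:P2
Tick 4: [PARSE:-, VALIDATE:P2(v=17,ok=F), TRANSFORM:-, EMIT:P1(v=0,ok=F)] out:-; in:-
Tick 5: [PARSE:-, VALIDATE:-, TRANSFORM:P2(v=0,ok=F), EMIT:-] out:P1(v=0); in:-
Tick 6: [PARSE:P3(v=1,ok=F), VALIDATE:-, TRANSFORM:-, EMIT:P2(v=0,ok=F)] out:-; in:P3
Tick 7: [PARSE:P4(v=6,ok=F), VALIDATE:P3(v=1,ok=F), TRANSFORM:-, EMIT:-] out:P2(v=0); in:P4
Tick 8: [PARSE:-, VALIDATE:P4(v=6,ok=T), TRANSFORM:P3(v=0,ok=F), EMIT:-] out:-; in:-
At end of tick 8: ['-', 'P4', 'P3', '-']

Answer: - P4 P3 -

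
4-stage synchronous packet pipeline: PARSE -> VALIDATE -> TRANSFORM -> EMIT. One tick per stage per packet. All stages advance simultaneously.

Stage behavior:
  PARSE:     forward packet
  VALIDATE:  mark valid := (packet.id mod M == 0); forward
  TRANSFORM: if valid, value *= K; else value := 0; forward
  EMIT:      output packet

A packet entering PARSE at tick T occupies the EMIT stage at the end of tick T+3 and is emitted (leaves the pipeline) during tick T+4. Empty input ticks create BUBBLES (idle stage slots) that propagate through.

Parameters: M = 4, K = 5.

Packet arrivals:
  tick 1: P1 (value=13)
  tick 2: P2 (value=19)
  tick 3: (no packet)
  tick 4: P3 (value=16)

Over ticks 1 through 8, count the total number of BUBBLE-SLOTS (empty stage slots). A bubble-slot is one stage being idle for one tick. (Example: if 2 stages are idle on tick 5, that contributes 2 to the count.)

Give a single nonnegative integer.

Tick 1: [PARSE:P1(v=13,ok=F), VALIDATE:-, TRANSFORM:-, EMIT:-] out:-; bubbles=3
Tick 2: [PARSE:P2(v=19,ok=F), VALIDATE:P1(v=13,ok=F), TRANSFORM:-, EMIT:-] out:-; bubbles=2
Tick 3: [PARSE:-, VALIDATE:P2(v=19,ok=F), TRANSFORM:P1(v=0,ok=F), EMIT:-] out:-; bubbles=2
Tick 4: [PARSE:P3(v=16,ok=F), VALIDATE:-, TRANSFORM:P2(v=0,ok=F), EMIT:P1(v=0,ok=F)] out:-; bubbles=1
Tick 5: [PARSE:-, VALIDATE:P3(v=16,ok=F), TRANSFORM:-, EMIT:P2(v=0,ok=F)] out:P1(v=0); bubbles=2
Tick 6: [PARSE:-, VALIDATE:-, TRANSFORM:P3(v=0,ok=F), EMIT:-] out:P2(v=0); bubbles=3
Tick 7: [PARSE:-, VALIDATE:-, TRANSFORM:-, EMIT:P3(v=0,ok=F)] out:-; bubbles=3
Tick 8: [PARSE:-, VALIDATE:-, TRANSFORM:-, EMIT:-] out:P3(v=0); bubbles=4
Total bubble-slots: 20

Answer: 20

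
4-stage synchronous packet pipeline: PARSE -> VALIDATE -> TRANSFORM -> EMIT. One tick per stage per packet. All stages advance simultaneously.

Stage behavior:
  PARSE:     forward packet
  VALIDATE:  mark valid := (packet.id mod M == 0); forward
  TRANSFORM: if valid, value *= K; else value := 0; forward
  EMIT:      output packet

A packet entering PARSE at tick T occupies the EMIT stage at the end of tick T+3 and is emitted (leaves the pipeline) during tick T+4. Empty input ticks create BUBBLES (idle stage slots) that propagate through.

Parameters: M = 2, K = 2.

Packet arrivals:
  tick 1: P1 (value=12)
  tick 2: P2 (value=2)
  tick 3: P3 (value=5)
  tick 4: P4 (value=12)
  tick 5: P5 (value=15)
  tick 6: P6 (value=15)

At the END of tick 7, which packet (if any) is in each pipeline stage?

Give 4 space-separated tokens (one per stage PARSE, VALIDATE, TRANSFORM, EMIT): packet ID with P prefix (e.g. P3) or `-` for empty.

Tick 1: [PARSE:P1(v=12,ok=F), VALIDATE:-, TRANSFORM:-, EMIT:-] out:-; in:P1
Tick 2: [PARSE:P2(v=2,ok=F), VALIDATE:P1(v=12,ok=F), TRANSFORM:-, EMIT:-] out:-; in:P2
Tick 3: [PARSE:P3(v=5,ok=F), VALIDATE:P2(v=2,ok=T), TRANSFORM:P1(v=0,ok=F), EMIT:-] out:-; in:P3
Tick 4: [PARSE:P4(v=12,ok=F), VALIDATE:P3(v=5,ok=F), TRANSFORM:P2(v=4,ok=T), EMIT:P1(v=0,ok=F)] out:-; in:P4
Tick 5: [PARSE:P5(v=15,ok=F), VALIDATE:P4(v=12,ok=T), TRANSFORM:P3(v=0,ok=F), EMIT:P2(v=4,ok=T)] out:P1(v=0); in:P5
Tick 6: [PARSE:P6(v=15,ok=F), VALIDATE:P5(v=15,ok=F), TRANSFORM:P4(v=24,ok=T), EMIT:P3(v=0,ok=F)] out:P2(v=4); in:P6
Tick 7: [PARSE:-, VALIDATE:P6(v=15,ok=T), TRANSFORM:P5(v=0,ok=F), EMIT:P4(v=24,ok=T)] out:P3(v=0); in:-
At end of tick 7: ['-', 'P6', 'P5', 'P4']

Answer: - P6 P5 P4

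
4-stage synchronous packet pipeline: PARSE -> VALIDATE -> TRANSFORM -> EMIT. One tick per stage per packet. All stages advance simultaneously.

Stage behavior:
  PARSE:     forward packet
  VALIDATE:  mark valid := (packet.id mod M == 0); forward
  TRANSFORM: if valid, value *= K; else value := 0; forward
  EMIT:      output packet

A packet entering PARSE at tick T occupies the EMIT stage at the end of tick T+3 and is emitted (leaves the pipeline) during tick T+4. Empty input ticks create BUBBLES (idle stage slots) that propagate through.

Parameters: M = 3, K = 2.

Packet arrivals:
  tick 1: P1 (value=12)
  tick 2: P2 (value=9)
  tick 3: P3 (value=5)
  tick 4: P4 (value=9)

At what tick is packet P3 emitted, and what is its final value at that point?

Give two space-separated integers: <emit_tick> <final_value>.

Answer: 7 10

Derivation:
Tick 1: [PARSE:P1(v=12,ok=F), VALIDATE:-, TRANSFORM:-, EMIT:-] out:-; in:P1
Tick 2: [PARSE:P2(v=9,ok=F), VALIDATE:P1(v=12,ok=F), TRANSFORM:-, EMIT:-] out:-; in:P2
Tick 3: [PARSE:P3(v=5,ok=F), VALIDATE:P2(v=9,ok=F), TRANSFORM:P1(v=0,ok=F), EMIT:-] out:-; in:P3
Tick 4: [PARSE:P4(v=9,ok=F), VALIDATE:P3(v=5,ok=T), TRANSFORM:P2(v=0,ok=F), EMIT:P1(v=0,ok=F)] out:-; in:P4
Tick 5: [PARSE:-, VALIDATE:P4(v=9,ok=F), TRANSFORM:P3(v=10,ok=T), EMIT:P2(v=0,ok=F)] out:P1(v=0); in:-
Tick 6: [PARSE:-, VALIDATE:-, TRANSFORM:P4(v=0,ok=F), EMIT:P3(v=10,ok=T)] out:P2(v=0); in:-
Tick 7: [PARSE:-, VALIDATE:-, TRANSFORM:-, EMIT:P4(v=0,ok=F)] out:P3(v=10); in:-
Tick 8: [PARSE:-, VALIDATE:-, TRANSFORM:-, EMIT:-] out:P4(v=0); in:-
P3: arrives tick 3, valid=True (id=3, id%3=0), emit tick 7, final value 10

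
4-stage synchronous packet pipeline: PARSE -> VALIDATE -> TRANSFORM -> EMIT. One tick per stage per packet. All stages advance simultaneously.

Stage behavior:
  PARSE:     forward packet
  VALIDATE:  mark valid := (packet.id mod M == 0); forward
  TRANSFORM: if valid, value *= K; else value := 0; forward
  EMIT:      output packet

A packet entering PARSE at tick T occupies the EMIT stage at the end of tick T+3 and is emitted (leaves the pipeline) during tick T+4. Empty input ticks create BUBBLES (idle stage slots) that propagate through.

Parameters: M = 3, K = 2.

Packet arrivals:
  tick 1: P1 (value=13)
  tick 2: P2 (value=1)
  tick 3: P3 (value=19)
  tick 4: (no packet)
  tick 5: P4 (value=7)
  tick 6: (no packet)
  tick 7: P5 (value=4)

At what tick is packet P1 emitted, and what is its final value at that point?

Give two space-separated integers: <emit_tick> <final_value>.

Answer: 5 0

Derivation:
Tick 1: [PARSE:P1(v=13,ok=F), VALIDATE:-, TRANSFORM:-, EMIT:-] out:-; in:P1
Tick 2: [PARSE:P2(v=1,ok=F), VALIDATE:P1(v=13,ok=F), TRANSFORM:-, EMIT:-] out:-; in:P2
Tick 3: [PARSE:P3(v=19,ok=F), VALIDATE:P2(v=1,ok=F), TRANSFORM:P1(v=0,ok=F), EMIT:-] out:-; in:P3
Tick 4: [PARSE:-, VALIDATE:P3(v=19,ok=T), TRANSFORM:P2(v=0,ok=F), EMIT:P1(v=0,ok=F)] out:-; in:-
Tick 5: [PARSE:P4(v=7,ok=F), VALIDATE:-, TRANSFORM:P3(v=38,ok=T), EMIT:P2(v=0,ok=F)] out:P1(v=0); in:P4
Tick 6: [PARSE:-, VALIDATE:P4(v=7,ok=F), TRANSFORM:-, EMIT:P3(v=38,ok=T)] out:P2(v=0); in:-
Tick 7: [PARSE:P5(v=4,ok=F), VALIDATE:-, TRANSFORM:P4(v=0,ok=F), EMIT:-] out:P3(v=38); in:P5
Tick 8: [PARSE:-, VALIDATE:P5(v=4,ok=F), TRANSFORM:-, EMIT:P4(v=0,ok=F)] out:-; in:-
Tick 9: [PARSE:-, VALIDATE:-, TRANSFORM:P5(v=0,ok=F), EMIT:-] out:P4(v=0); in:-
Tick 10: [PARSE:-, VALIDATE:-, TRANSFORM:-, EMIT:P5(v=0,ok=F)] out:-; in:-
Tick 11: [PARSE:-, VALIDATE:-, TRANSFORM:-, EMIT:-] out:P5(v=0); in:-
P1: arrives tick 1, valid=False (id=1, id%3=1), emit tick 5, final value 0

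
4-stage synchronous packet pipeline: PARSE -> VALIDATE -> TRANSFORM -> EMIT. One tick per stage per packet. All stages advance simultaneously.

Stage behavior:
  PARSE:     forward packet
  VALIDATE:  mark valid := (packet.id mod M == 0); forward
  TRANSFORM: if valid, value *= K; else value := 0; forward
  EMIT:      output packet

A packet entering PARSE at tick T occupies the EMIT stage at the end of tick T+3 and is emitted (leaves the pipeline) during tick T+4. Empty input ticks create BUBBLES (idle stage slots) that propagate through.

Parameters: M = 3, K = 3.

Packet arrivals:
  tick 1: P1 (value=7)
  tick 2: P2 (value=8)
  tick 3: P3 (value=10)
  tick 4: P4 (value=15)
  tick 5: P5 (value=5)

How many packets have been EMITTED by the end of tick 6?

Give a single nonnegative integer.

Answer: 2

Derivation:
Tick 1: [PARSE:P1(v=7,ok=F), VALIDATE:-, TRANSFORM:-, EMIT:-] out:-; in:P1
Tick 2: [PARSE:P2(v=8,ok=F), VALIDATE:P1(v=7,ok=F), TRANSFORM:-, EMIT:-] out:-; in:P2
Tick 3: [PARSE:P3(v=10,ok=F), VALIDATE:P2(v=8,ok=F), TRANSFORM:P1(v=0,ok=F), EMIT:-] out:-; in:P3
Tick 4: [PARSE:P4(v=15,ok=F), VALIDATE:P3(v=10,ok=T), TRANSFORM:P2(v=0,ok=F), EMIT:P1(v=0,ok=F)] out:-; in:P4
Tick 5: [PARSE:P5(v=5,ok=F), VALIDATE:P4(v=15,ok=F), TRANSFORM:P3(v=30,ok=T), EMIT:P2(v=0,ok=F)] out:P1(v=0); in:P5
Tick 6: [PARSE:-, VALIDATE:P5(v=5,ok=F), TRANSFORM:P4(v=0,ok=F), EMIT:P3(v=30,ok=T)] out:P2(v=0); in:-
Emitted by tick 6: ['P1', 'P2']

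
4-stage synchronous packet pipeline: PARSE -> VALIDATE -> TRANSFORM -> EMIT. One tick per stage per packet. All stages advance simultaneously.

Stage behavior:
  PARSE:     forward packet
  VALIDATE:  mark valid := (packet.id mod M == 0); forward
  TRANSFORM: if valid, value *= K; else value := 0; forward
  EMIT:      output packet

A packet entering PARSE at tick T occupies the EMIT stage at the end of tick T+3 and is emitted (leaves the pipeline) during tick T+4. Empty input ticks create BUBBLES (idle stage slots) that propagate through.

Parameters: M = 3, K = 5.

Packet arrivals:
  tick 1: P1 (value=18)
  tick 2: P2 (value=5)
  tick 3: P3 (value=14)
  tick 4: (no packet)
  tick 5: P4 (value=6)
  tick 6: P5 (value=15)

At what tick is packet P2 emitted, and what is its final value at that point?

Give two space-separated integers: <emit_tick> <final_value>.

Answer: 6 0

Derivation:
Tick 1: [PARSE:P1(v=18,ok=F), VALIDATE:-, TRANSFORM:-, EMIT:-] out:-; in:P1
Tick 2: [PARSE:P2(v=5,ok=F), VALIDATE:P1(v=18,ok=F), TRANSFORM:-, EMIT:-] out:-; in:P2
Tick 3: [PARSE:P3(v=14,ok=F), VALIDATE:P2(v=5,ok=F), TRANSFORM:P1(v=0,ok=F), EMIT:-] out:-; in:P3
Tick 4: [PARSE:-, VALIDATE:P3(v=14,ok=T), TRANSFORM:P2(v=0,ok=F), EMIT:P1(v=0,ok=F)] out:-; in:-
Tick 5: [PARSE:P4(v=6,ok=F), VALIDATE:-, TRANSFORM:P3(v=70,ok=T), EMIT:P2(v=0,ok=F)] out:P1(v=0); in:P4
Tick 6: [PARSE:P5(v=15,ok=F), VALIDATE:P4(v=6,ok=F), TRANSFORM:-, EMIT:P3(v=70,ok=T)] out:P2(v=0); in:P5
Tick 7: [PARSE:-, VALIDATE:P5(v=15,ok=F), TRANSFORM:P4(v=0,ok=F), EMIT:-] out:P3(v=70); in:-
Tick 8: [PARSE:-, VALIDATE:-, TRANSFORM:P5(v=0,ok=F), EMIT:P4(v=0,ok=F)] out:-; in:-
Tick 9: [PARSE:-, VALIDATE:-, TRANSFORM:-, EMIT:P5(v=0,ok=F)] out:P4(v=0); in:-
Tick 10: [PARSE:-, VALIDATE:-, TRANSFORM:-, EMIT:-] out:P5(v=0); in:-
P2: arrives tick 2, valid=False (id=2, id%3=2), emit tick 6, final value 0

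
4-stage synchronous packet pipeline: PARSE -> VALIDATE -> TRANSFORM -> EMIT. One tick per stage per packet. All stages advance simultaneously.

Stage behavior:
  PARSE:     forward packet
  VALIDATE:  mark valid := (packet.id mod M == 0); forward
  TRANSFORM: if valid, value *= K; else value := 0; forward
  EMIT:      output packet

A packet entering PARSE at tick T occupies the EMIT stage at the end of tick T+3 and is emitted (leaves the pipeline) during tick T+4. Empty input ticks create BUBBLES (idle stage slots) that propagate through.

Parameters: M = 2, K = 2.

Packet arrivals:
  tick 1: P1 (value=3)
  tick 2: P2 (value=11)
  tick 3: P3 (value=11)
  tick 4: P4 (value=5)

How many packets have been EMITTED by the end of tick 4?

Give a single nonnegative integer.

Tick 1: [PARSE:P1(v=3,ok=F), VALIDATE:-, TRANSFORM:-, EMIT:-] out:-; in:P1
Tick 2: [PARSE:P2(v=11,ok=F), VALIDATE:P1(v=3,ok=F), TRANSFORM:-, EMIT:-] out:-; in:P2
Tick 3: [PARSE:P3(v=11,ok=F), VALIDATE:P2(v=11,ok=T), TRANSFORM:P1(v=0,ok=F), EMIT:-] out:-; in:P3
Tick 4: [PARSE:P4(v=5,ok=F), VALIDATE:P3(v=11,ok=F), TRANSFORM:P2(v=22,ok=T), EMIT:P1(v=0,ok=F)] out:-; in:P4
Emitted by tick 4: []

Answer: 0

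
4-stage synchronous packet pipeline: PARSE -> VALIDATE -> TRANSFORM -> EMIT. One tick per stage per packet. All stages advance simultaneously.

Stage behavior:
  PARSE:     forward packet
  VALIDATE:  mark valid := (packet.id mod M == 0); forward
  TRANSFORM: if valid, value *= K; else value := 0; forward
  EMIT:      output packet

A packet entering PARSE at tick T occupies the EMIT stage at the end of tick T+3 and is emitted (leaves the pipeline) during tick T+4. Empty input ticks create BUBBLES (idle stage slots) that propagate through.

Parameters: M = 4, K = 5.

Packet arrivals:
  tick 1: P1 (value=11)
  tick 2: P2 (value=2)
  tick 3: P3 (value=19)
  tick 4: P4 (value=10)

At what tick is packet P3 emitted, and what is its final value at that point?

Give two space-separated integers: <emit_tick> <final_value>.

Tick 1: [PARSE:P1(v=11,ok=F), VALIDATE:-, TRANSFORM:-, EMIT:-] out:-; in:P1
Tick 2: [PARSE:P2(v=2,ok=F), VALIDATE:P1(v=11,ok=F), TRANSFORM:-, EMIT:-] out:-; in:P2
Tick 3: [PARSE:P3(v=19,ok=F), VALIDATE:P2(v=2,ok=F), TRANSFORM:P1(v=0,ok=F), EMIT:-] out:-; in:P3
Tick 4: [PARSE:P4(v=10,ok=F), VALIDATE:P3(v=19,ok=F), TRANSFORM:P2(v=0,ok=F), EMIT:P1(v=0,ok=F)] out:-; in:P4
Tick 5: [PARSE:-, VALIDATE:P4(v=10,ok=T), TRANSFORM:P3(v=0,ok=F), EMIT:P2(v=0,ok=F)] out:P1(v=0); in:-
Tick 6: [PARSE:-, VALIDATE:-, TRANSFORM:P4(v=50,ok=T), EMIT:P3(v=0,ok=F)] out:P2(v=0); in:-
Tick 7: [PARSE:-, VALIDATE:-, TRANSFORM:-, EMIT:P4(v=50,ok=T)] out:P3(v=0); in:-
Tick 8: [PARSE:-, VALIDATE:-, TRANSFORM:-, EMIT:-] out:P4(v=50); in:-
P3: arrives tick 3, valid=False (id=3, id%4=3), emit tick 7, final value 0

Answer: 7 0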